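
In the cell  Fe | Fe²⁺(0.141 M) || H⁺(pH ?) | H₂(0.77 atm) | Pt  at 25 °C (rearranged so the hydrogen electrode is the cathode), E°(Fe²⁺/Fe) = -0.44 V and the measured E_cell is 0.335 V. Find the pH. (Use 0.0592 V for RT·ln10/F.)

pH = 2.26

E°_cell = 0.44 V and n = 2.
log Q = n(E° − E)/0.0592 = 2×(0.44 − 0.335)/0.0592 = 3.547.
With Q = [Fe²⁺]·P(H₂) / [H⁺]^2, solving for [H⁺] gives log[H⁺] = -2.256, so pH = 2.26.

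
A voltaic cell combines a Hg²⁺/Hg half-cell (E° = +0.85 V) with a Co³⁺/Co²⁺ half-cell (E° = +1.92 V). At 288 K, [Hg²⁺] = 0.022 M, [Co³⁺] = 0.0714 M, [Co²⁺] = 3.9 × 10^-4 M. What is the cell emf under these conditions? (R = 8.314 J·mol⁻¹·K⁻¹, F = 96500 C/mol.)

1.25 V

The Co³⁺/Co²⁺ couple has the higher reduction potential and acts as the cathode, so E°_cell = +1.92 − (+0.85) = 1.07 V.
Balancing electrons gives n = 2; the reaction quotient is Q = [Hg²⁺]·[Co²⁺]^2/[Co³⁺]^2 = 6.56 × 10^-7.
E = E° − (RT/nF) ln Q = 1.07 − (8.314×288)/(2×96500) × (-14.237) = 1.070 + 0.177 = 1.247 V.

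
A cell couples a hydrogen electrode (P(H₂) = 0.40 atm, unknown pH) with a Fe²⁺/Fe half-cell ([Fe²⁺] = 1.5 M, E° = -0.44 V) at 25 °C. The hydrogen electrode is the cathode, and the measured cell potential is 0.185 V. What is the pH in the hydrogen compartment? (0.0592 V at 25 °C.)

pH = 4.42

E°_cell = 0.44 V and n = 2.
log Q = n(E° − E)/0.0592 = 2×(0.44 − 0.185)/0.0592 = 8.615.
With Q = [Fe²⁺]·P(H₂) / [H⁺]^2, solving for [H⁺] gives log[H⁺] = -4.418, so pH = 4.42.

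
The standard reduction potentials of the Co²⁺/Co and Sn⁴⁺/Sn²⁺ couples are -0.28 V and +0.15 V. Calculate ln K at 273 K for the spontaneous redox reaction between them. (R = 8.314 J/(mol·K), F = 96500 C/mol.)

E°_cell = +0.15 − (-0.28) = 0.43 V, with n = 2 electrons transferred.
At equilibrium E = 0, so the Nernst equation gives ln K = nFE°/RT = (2)(96500)(0.43)/((8.314)(273)) = 36.56.

ln K = 36.6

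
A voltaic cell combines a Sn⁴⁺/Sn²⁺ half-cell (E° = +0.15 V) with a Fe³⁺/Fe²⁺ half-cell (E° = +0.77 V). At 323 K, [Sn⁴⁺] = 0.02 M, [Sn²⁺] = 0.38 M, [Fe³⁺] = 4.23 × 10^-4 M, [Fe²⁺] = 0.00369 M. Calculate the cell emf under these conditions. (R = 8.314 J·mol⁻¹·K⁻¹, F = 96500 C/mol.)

0.601 V

The Fe³⁺/Fe²⁺ couple has the higher reduction potential and acts as the cathode, so E°_cell = +0.77 − (+0.15) = 0.62 V.
Balancing electrons gives n = 2; the reaction quotient is Q = [Sn⁴⁺]·[Fe²⁺]^2/([Sn²⁺]·[Fe³⁺]^2) = 4.01.
E = E° − (RT/nF) ln Q = 0.62 − (8.314×323)/(2×96500) × (1.388) = 0.620 − 0.019 = 0.601 V.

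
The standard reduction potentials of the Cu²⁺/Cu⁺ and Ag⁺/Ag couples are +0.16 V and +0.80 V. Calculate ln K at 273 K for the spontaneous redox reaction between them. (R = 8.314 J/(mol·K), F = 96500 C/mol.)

ln K = 27.2

E°_cell = +0.80 − (+0.16) = 0.64 V, with n = 1 electron transferred.
At equilibrium E = 0, so the Nernst equation gives ln K = nFE°/RT = (1)(96500)(0.64)/((8.314)(273)) = 27.21.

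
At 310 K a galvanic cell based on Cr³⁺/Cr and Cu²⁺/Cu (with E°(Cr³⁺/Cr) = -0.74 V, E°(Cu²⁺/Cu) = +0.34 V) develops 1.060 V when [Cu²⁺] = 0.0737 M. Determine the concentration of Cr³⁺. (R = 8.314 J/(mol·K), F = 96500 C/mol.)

0.19 M

From the Nernst equation, ln Q = nF(E° − E)/RT = 6×96500×(1.08 − 1.060)/(8.314×310) = 4.493, so Q = 89.4.
With Q = [Cr³⁺]^2/[Cu²⁺]^3 and the known concentrations, [Cr³⁺]^2 in the numerator gives [Cr³⁺] = 0.19 M.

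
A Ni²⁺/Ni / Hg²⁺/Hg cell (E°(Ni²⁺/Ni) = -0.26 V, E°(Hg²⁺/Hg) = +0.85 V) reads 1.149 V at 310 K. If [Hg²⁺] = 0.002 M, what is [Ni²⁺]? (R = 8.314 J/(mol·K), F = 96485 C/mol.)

1.1 × 10^-4 M

From the Nernst equation, ln Q = nF(E° − E)/RT = 2×96485×(1.11 − 1.149)/(8.314×310) = -2.920, so Q = 0.0539.
With Q = [Ni²⁺]/[Hg²⁺] and the known concentrations, [Ni²⁺] in the numerator gives [Ni²⁺] = 1.1 × 10^-4 M.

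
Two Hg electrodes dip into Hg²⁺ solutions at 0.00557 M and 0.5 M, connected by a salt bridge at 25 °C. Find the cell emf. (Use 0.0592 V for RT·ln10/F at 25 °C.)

Both half-cells are Hg²⁺/Hg, so E°_cell = 0. The concentrated side is the cathode; the cell reaction moves Hg²⁺ from high to low concentration with n = 2.
Q = [Hg²⁺]_dilute/[Hg²⁺]_conc = 0.00557/0.5 = 0.0111.
E = 0 − (0.0592/2) log Q = −(0.0592/2)(-1.953) = 0.0578 V.

0.058 V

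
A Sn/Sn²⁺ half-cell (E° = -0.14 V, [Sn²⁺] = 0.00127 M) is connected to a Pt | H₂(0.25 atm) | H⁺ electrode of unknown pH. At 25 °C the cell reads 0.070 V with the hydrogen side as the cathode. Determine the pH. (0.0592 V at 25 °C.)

pH = 2.93

E°_cell = 0.14 V and n = 2.
log Q = n(E° − E)/0.0592 = 2×(0.14 − 0.070)/0.0592 = 2.365.
With Q = [Sn²⁺]·P(H₂) / [H⁺]^2, solving for [H⁺] gives log[H⁺] = -2.932, so pH = 2.93.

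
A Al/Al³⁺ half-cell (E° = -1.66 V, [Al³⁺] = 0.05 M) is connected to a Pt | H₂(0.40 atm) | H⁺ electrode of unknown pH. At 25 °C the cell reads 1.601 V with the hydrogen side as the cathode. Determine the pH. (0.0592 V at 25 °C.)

E°_cell = 1.66 V and n = 6.
log Q = n(E° − E)/0.0592 = 6×(1.66 − 1.601)/0.0592 = 5.980.
With Q = [Al³⁺]^2·P(H₂)^3 / [H⁺]^6, solving for [H⁺] gives log[H⁺] = -1.629, so pH = 1.63.

pH = 1.63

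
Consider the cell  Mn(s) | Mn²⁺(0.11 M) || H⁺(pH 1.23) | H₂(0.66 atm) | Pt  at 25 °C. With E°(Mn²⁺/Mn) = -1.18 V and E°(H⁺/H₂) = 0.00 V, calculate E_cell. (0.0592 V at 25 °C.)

The hydrogen couple is the cathode, so E°_cell = 1.18 V; n = 2.
[H⁺] = 10^(−1.23) = 0.059 M, and Q = [Mn²⁺]·P(H₂) / [H⁺]^2 = 20.9.
E = E° − (0.0592/2) log Q = 1.18 − (0.0592/2)(1.321) = 1.141 V.

1.14 V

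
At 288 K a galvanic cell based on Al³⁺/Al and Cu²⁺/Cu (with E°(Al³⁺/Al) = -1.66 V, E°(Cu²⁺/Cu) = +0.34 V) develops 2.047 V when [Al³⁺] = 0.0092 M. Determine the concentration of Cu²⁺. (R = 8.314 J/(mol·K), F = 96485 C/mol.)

1.9 M

From the Nernst equation, ln Q = nF(E° − E)/RT = 6×96485×(2.00 − 2.047)/(8.314×288) = -11.363, so Q = 1.16 × 10^-5.
With Q = [Al³⁺]^2/[Cu²⁺]^3 and the known concentrations, [Cu²⁺]^3 in the denominator gives [Cu²⁺] = 1.9 M.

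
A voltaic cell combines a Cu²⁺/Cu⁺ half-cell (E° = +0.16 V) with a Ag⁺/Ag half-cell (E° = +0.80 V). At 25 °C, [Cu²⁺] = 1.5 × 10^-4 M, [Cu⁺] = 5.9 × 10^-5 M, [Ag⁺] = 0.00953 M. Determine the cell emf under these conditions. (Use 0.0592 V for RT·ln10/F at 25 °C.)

The Ag⁺/Ag couple has the higher reduction potential and acts as the cathode, so E°_cell = +0.80 − (+0.16) = 0.64 V.
Balancing electrons gives n = 1; the reaction quotient is Q = [Cu²⁺]/([Cu⁺]·[Ag⁺]) = 267.
At 25 °C, E = E° − (0.0592/n) log Q = 0.64 − (0.0592/1)(2.426) = 0.640 − 0.144 = 0.496 V.

0.496 V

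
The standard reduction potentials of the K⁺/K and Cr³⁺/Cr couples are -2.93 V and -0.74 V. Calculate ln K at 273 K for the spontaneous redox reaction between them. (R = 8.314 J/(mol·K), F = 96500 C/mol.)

ln K = 279.3

E°_cell = -0.74 − (-2.93) = 2.19 V, with n = 3 electrons transferred.
At equilibrium E = 0, so the Nernst equation gives ln K = nFE°/RT = (3)(96500)(2.19)/((8.314)(273)) = 279.33.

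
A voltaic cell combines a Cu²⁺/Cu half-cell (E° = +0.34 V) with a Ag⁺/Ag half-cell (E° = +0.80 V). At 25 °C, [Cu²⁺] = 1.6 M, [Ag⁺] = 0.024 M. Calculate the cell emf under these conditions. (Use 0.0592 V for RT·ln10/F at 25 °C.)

The Ag⁺/Ag couple has the higher reduction potential and acts as the cathode, so E°_cell = +0.80 − (+0.34) = 0.46 V.
Balancing electrons gives n = 2; the reaction quotient is Q = [Cu²⁺]/[Ag⁺]^2 = 2780.
At 25 °C, E = E° − (0.0592/n) log Q = 0.46 − (0.0592/2)(3.444) = 0.460 − 0.102 = 0.358 V.

0.358 V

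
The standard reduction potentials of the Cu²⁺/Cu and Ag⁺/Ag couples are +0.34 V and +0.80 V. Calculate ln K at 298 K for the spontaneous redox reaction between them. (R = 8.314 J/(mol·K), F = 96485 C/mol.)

ln K = 35.8

E°_cell = +0.80 − (+0.34) = 0.46 V, with n = 2 electrons transferred.
At equilibrium E = 0, so the Nernst equation gives ln K = nFE°/RT = (2)(96485)(0.46)/((8.314)(298)) = 35.83.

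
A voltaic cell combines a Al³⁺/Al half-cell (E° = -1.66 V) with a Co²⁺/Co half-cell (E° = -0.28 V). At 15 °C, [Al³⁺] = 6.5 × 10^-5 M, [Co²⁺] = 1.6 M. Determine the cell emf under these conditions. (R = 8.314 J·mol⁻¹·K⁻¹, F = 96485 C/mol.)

1.47 V

The Co²⁺/Co couple has the higher reduction potential and acts as the cathode, so E°_cell = -0.28 − (-1.66) = 1.38 V.
Balancing electrons gives n = 6; the reaction quotient is Q = [Al³⁺]^2/[Co²⁺]^3 = 1.03 × 10^-9.
E = E° − (RT/nF) ln Q = 1.38 − (8.314×288)/(6×96485) × (-20.692) = 1.380 + 0.086 = 1.466 V.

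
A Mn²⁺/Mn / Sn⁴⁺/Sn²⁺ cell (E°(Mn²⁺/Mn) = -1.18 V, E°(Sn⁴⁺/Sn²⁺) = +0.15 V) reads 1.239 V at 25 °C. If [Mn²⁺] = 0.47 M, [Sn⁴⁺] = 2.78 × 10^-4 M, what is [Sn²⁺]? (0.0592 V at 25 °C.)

0.7 M

From the Nernst equation, log Q = n(E° − E)/0.0592 = 2(1.33 − 1.239)/0.0592 = 3.074, so Q = 1190.
With Q = [Mn²⁺]·[Sn²⁺]/[Sn⁴⁺] and the known concentrations, [Sn²⁺] in the numerator gives [Sn²⁺] = 0.7 M.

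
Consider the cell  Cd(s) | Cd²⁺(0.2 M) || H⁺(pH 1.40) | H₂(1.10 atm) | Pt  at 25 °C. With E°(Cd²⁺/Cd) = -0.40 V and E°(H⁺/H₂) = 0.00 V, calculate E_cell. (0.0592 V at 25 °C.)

The hydrogen couple is the cathode, so E°_cell = 0.40 V; n = 2.
[H⁺] = 10^(−1.40) = 0.040 M, and Q = [Cd²⁺]·P(H₂) / [H⁺]^2 = 139.
E = E° − (0.0592/2) log Q = 0.40 − (0.0592/2)(2.142) = 0.337 V.

0.34 V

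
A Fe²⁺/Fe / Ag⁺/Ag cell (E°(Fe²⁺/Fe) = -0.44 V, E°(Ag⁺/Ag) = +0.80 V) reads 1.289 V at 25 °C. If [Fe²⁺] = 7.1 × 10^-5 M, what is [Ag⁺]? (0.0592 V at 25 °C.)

0.057 M

From the Nernst equation, log Q = n(E° − E)/0.0592 = 2(1.24 − 1.289)/0.0592 = -1.655, so Q = 0.0221.
With Q = [Fe²⁺]/[Ag⁺]^2 and the known concentrations, [Ag⁺]^2 in the denominator gives [Ag⁺] = 0.057 M.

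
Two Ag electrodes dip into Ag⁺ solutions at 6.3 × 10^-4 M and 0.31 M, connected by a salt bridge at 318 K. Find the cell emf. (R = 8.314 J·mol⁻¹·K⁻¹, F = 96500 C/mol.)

0.17 V

Both half-cells are Ag⁺/Ag, so E°_cell = 0. The concentrated side is the cathode; the cell reaction moves Ag⁺ from high to low concentration with n = 1.
Q = [Ag⁺]_dilute/[Ag⁺]_conc = 6.3 × 10^-4/0.31 = 0.00203.
E = 0 − (RT/nF) ln Q = −((8.314×318)/(1×96500))(-6.199) = 0.1698 V.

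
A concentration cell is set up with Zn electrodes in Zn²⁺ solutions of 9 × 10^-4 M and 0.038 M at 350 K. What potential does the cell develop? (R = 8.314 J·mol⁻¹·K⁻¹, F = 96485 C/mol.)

0.056 V

Both half-cells are Zn²⁺/Zn, so E°_cell = 0. The concentrated side is the cathode; the cell reaction moves Zn²⁺ from high to low concentration with n = 2.
Q = [Zn²⁺]_dilute/[Zn²⁺]_conc = 9 × 10^-4/0.038 = 0.0237.
E = 0 − (RT/nF) ln Q = −((8.314×350)/(2×96485))(-3.743) = 0.0564 V.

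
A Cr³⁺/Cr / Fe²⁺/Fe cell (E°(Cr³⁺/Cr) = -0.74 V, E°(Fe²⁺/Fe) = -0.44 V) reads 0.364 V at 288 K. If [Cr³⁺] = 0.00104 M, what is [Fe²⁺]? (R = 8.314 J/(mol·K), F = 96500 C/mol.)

From the Nernst equation, ln Q = nF(E° − E)/RT = 6×96500×(0.30 − 0.364)/(8.314×288) = -15.476, so Q = 1.9 × 10^-7.
With Q = [Cr³⁺]^2/[Fe²⁺]^3 and the known concentrations, [Fe²⁺]^3 in the denominator gives [Fe²⁺] = 1.8 M.

1.8 M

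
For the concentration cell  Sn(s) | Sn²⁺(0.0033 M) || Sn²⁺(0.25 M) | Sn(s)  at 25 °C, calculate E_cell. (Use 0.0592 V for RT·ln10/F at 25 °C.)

0.056 V

Both half-cells are Sn²⁺/Sn, so E°_cell = 0. The concentrated side is the cathode; the cell reaction moves Sn²⁺ from high to low concentration with n = 2.
Q = [Sn²⁺]_dilute/[Sn²⁺]_conc = 0.0033/0.25 = 0.0132.
E = 0 − (0.0592/2) log Q = −(0.0592/2)(-1.879) = 0.0556 V.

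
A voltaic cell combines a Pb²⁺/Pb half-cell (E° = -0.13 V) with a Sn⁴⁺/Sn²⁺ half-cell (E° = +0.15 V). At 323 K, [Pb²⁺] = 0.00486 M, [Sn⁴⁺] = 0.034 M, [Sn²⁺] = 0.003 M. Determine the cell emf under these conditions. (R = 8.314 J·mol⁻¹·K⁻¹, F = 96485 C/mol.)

The Sn⁴⁺/Sn²⁺ couple has the higher reduction potential and acts as the cathode, so E°_cell = +0.15 − (-0.13) = 0.28 V.
Balancing electrons gives n = 2; the reaction quotient is Q = [Pb²⁺]·[Sn²⁺]/[Sn⁴⁺] = 4.29 × 10^-4.
E = E° − (RT/nF) ln Q = 0.28 − (8.314×323)/(2×96485) × (-7.754) = 0.280 + 0.108 = 0.388 V.

0.388 V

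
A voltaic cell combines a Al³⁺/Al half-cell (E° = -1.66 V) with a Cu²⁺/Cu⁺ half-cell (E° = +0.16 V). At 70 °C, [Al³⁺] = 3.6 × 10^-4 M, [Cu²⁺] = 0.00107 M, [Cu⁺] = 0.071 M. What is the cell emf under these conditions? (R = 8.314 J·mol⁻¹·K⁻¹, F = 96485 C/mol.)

1.77 V

The Cu²⁺/Cu⁺ couple has the higher reduction potential and acts as the cathode, so E°_cell = +0.16 − (-1.66) = 1.82 V.
Balancing electrons gives n = 3; the reaction quotient is Q = [Al³⁺]·[Cu⁺]^3/[Cu²⁺]^3 = 105.
E = E° − (RT/nF) ln Q = 1.82 − (8.314×343)/(3×96485) × (4.656) = 1.820 − 0.046 = 1.774 V.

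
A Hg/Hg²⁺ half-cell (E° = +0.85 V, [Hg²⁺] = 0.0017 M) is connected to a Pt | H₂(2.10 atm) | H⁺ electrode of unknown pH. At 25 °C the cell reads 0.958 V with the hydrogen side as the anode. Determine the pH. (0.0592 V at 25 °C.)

pH = 3.05

E°_cell = 0.85 V and n = 2.
log Q = n(E° − E)/0.0592 = 2×(0.85 − 0.958)/0.0592 = -3.649.
With Q = [H⁺]^2 / ([Hg²⁺]·P(H₂)), solving for [H⁺] gives log[H⁺] = -3.048, so pH = 3.05.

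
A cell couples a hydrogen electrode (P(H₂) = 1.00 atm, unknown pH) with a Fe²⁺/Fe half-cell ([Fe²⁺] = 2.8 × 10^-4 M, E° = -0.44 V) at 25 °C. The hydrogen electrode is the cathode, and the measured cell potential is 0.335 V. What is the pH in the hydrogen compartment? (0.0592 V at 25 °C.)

pH = 3.55

E°_cell = 0.44 V and n = 2.
log Q = n(E° − E)/0.0592 = 2×(0.44 − 0.335)/0.0592 = 3.547.
With Q = [Fe²⁺]·P(H₂) / [H⁺]^2, solving for [H⁺] gives log[H⁺] = -3.550, so pH = 3.55.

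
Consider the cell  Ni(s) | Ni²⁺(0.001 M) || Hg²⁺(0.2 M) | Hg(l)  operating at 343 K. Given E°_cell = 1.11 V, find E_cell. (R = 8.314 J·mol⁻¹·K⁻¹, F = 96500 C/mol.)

1.19 V

Balancing electrons gives n = 2; the reaction quotient is Q = [Ni²⁺]/[Hg²⁺] = 0.00500.
E = E° − (RT/nF) ln Q = 1.11 − (8.314×343)/(2×96500) × (-5.298) = 1.110 + 0.078 = 1.188 V.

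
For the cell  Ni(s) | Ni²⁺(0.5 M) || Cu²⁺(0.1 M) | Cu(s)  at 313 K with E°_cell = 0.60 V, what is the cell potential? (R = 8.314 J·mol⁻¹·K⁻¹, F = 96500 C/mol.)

0.578 V

Balancing electrons gives n = 2; the reaction quotient is Q = [Ni²⁺]/[Cu²⁺] = 5.00.
E = E° − (RT/nF) ln Q = 0.60 − (8.314×313)/(2×96500) × (1.609) = 0.600 − 0.022 = 0.578 V.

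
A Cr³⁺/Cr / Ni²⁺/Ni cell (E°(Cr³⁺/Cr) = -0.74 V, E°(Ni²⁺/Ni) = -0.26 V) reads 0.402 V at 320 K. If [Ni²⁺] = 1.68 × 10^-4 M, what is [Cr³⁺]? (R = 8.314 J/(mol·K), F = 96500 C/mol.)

0.011 M

From the Nernst equation, ln Q = nF(E° − E)/RT = 6×96500×(0.48 − 0.402)/(8.314×320) = 16.975, so Q = 2.36 × 10^7.
With Q = [Cr³⁺]^2/[Ni²⁺]^3 and the known concentrations, [Cr³⁺]^2 in the numerator gives [Cr³⁺] = 0.011 M.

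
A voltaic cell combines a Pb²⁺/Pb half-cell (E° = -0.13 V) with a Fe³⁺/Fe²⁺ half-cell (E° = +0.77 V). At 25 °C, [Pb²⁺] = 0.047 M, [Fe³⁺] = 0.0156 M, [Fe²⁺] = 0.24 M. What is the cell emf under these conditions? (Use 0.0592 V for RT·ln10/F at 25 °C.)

0.869 V

The Fe³⁺/Fe²⁺ couple has the higher reduction potential and acts as the cathode, so E°_cell = +0.77 − (-0.13) = 0.90 V.
Balancing electrons gives n = 2; the reaction quotient is Q = [Pb²⁺]·[Fe²⁺]^2/[Fe³⁺]^2 = 11.1.
At 25 °C, E = E° − (0.0592/n) log Q = 0.90 − (0.0592/2)(1.046) = 0.900 − 0.031 = 0.869 V.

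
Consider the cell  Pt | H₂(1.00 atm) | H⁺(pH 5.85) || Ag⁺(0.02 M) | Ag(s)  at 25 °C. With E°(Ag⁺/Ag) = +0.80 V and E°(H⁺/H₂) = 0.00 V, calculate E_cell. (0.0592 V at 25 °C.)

1.05 V

The Ag⁺/Ag couple is the cathode, so E°_cell = 0.80 V; n = 2.
[H⁺] = 10^(−5.85) = 1.4 × 10^-6 M, and Q = [H⁺]^2 / ([Ag⁺]^2·P(H₂)) = 4.99 × 10^-9.
E = E° − (0.0592/2) log Q = 0.80 − (0.0592/2)(-8.302) = 1.046 V.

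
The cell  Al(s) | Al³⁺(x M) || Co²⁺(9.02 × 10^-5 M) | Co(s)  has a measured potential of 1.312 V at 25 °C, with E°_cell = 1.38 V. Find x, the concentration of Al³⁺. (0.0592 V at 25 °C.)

0.0024 M

From the Nernst equation, log Q = n(E° − E)/0.0592 = 6(1.38 − 1.312)/0.0592 = 6.892, so Q = 7.8 × 10^6.
With Q = [Al³⁺]^2/[Co²⁺]^3 and the known concentrations, [Al³⁺]^2 in the numerator gives [Al³⁺] = 0.0024 M.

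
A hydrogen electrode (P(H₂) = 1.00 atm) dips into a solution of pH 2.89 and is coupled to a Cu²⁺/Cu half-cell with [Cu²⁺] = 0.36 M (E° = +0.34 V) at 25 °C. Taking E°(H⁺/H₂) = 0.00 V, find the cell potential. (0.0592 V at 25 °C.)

0.50 V

The Cu²⁺/Cu couple is the cathode, so E°_cell = 0.34 V; n = 2.
[H⁺] = 10^(−2.89) = 0.0013 M, and Q = [H⁺]^2 / ([Cu²⁺]·P(H₂)) = 4.61 × 10^-6.
E = E° − (0.0592/2) log Q = 0.34 − (0.0592/2)(-5.336) = 0.498 V.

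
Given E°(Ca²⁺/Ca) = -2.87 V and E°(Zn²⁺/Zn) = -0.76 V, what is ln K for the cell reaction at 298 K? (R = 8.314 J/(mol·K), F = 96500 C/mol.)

ln K = 164.4

E°_cell = -0.76 − (-2.87) = 2.11 V, with n = 2 electrons transferred.
At equilibrium E = 0, so the Nernst equation gives ln K = nFE°/RT = (2)(96500)(2.11)/((8.314)(298)) = 164.37.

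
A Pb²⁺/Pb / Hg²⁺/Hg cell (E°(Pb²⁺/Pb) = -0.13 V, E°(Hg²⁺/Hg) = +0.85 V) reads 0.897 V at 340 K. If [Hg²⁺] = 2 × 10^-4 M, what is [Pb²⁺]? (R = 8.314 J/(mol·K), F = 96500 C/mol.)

0.058 M

From the Nernst equation, ln Q = nF(E° − E)/RT = 2×96500×(0.98 − 0.897)/(8.314×340) = 5.667, so Q = 289.
With Q = [Pb²⁺]/[Hg²⁺] and the known concentrations, [Pb²⁺] in the numerator gives [Pb²⁺] = 0.058 M.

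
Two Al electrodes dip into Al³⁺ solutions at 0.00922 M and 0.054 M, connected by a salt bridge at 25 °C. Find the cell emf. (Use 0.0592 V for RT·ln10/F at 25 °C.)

0.015 V

Both half-cells are Al³⁺/Al, so E°_cell = 0. The concentrated side is the cathode; the cell reaction moves Al³⁺ from high to low concentration with n = 3.
Q = [Al³⁺]_dilute/[Al³⁺]_conc = 0.00922/0.054 = 0.171.
E = 0 − (0.0592/3) log Q = −(0.0592/3)(-0.768) = 0.0152 V.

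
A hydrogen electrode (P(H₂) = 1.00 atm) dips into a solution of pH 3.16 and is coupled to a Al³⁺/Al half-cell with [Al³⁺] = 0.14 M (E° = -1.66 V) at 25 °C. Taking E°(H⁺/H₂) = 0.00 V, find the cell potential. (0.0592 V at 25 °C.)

The hydrogen couple is the cathode, so E°_cell = 1.66 V; n = 6.
[H⁺] = 10^(−3.16) = 6.9 × 10^-4 M, and Q = [Al³⁺]^2·P(H₂)^3 / [H⁺]^6 = 1.79 × 10^17.
E = E° − (0.0592/6) log Q = 1.66 − (0.0592/6)(17.252) = 1.490 V.

1.49 V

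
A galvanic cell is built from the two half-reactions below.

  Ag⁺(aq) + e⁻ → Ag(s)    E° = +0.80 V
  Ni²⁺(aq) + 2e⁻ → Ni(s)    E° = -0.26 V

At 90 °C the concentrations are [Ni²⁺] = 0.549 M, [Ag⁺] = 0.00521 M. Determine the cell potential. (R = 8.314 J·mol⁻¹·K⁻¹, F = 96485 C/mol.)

The Ag⁺/Ag couple has the higher reduction potential and acts as the cathode, so E°_cell = +0.80 − (-0.26) = 1.06 V.
Balancing electrons gives n = 2; the reaction quotient is Q = [Ni²⁺]/[Ag⁺]^2 = 2.02 × 10^4.
E = E° − (RT/nF) ln Q = 1.06 − (8.314×363)/(2×96485) × (9.915) = 1.060 − 0.155 = 0.905 V.

0.905 V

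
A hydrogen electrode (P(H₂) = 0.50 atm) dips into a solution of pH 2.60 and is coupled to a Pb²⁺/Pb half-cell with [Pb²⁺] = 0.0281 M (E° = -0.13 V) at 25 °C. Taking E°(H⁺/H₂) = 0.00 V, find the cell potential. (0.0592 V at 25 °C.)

0.031 V

The hydrogen couple is the cathode, so E°_cell = 0.13 V; n = 2.
[H⁺] = 10^(−2.60) = 0.0025 M, and Q = [Pb²⁺]·P(H₂) / [H⁺]^2 = 2230.
E = E° − (0.0592/2) log Q = 0.13 − (0.0592/2)(3.348) = 0.031 V.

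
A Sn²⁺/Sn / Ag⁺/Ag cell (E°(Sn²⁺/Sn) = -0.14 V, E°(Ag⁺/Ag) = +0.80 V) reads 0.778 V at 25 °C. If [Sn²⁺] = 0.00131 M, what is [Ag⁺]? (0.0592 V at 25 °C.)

From the Nernst equation, log Q = n(E° − E)/0.0592 = 2(0.94 − 0.778)/0.0592 = 5.473, so Q = 2.97 × 10^5.
With Q = [Sn²⁺]/[Ag⁺]^2 and the known concentrations, [Ag⁺]^2 in the denominator gives [Ag⁺] = 6.6 × 10^-5 M.

6.6 × 10^-5 M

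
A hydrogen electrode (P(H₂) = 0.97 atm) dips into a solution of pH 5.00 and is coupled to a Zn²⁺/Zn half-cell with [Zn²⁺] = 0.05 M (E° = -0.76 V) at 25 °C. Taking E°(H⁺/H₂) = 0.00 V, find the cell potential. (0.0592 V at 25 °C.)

The hydrogen couple is the cathode, so E°_cell = 0.76 V; n = 2.
[H⁺] = 10^(−5.00) = 1 × 10^-5 M, and Q = [Zn²⁺]·P(H₂) / [H⁺]^2 = 4.85 × 10^8.
E = E° − (0.0592/2) log Q = 0.76 − (0.0592/2)(8.686) = 0.503 V.

0.50 V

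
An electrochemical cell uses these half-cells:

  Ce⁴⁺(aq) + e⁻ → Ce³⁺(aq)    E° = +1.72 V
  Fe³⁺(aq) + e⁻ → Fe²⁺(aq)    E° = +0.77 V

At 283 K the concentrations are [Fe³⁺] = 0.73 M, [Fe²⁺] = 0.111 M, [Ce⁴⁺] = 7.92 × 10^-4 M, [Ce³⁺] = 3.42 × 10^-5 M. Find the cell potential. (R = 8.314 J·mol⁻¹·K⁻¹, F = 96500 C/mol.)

0.981 V

The Ce⁴⁺/Ce³⁺ couple has the higher reduction potential and acts as the cathode, so E°_cell = +1.72 − (+0.77) = 0.95 V.
Balancing electrons gives n = 1; the reaction quotient is Q = [Fe³⁺]·[Ce³⁺]/([Fe²⁺]·[Ce⁴⁺]) = 0.284.
E = E° − (RT/nF) ln Q = 0.95 − (8.314×283)/(1×96500) × (-1.259) = 0.950 + 0.031 = 0.981 V.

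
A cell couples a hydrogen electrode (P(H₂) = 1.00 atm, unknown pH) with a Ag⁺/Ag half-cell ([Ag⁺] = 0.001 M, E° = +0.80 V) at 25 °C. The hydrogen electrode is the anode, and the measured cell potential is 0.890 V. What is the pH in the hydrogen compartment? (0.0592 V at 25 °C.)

pH = 4.52

E°_cell = 0.80 V and n = 2.
log Q = n(E° − E)/0.0592 = 2×(0.80 − 0.890)/0.0592 = -3.041.
With Q = [H⁺]^2 / ([Ag⁺]^2·P(H₂)), solving for [H⁺] gives log[H⁺] = -4.520, so pH = 4.52.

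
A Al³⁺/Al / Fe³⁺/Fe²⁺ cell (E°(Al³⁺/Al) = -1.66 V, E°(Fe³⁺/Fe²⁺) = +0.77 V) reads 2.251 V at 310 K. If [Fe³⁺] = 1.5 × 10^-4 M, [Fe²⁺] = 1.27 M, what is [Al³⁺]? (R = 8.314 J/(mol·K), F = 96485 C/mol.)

8.9 × 10^-4 M

From the Nernst equation, ln Q = nF(E° − E)/RT = 3×96485×(2.43 − 2.251)/(8.314×310) = 20.103, so Q = 5.38 × 10^8.
With Q = [Al³⁺]·[Fe²⁺]^3/[Fe³⁺]^3 and the known concentrations, [Al³⁺] in the numerator gives [Al³⁺] = 8.9 × 10^-4 M.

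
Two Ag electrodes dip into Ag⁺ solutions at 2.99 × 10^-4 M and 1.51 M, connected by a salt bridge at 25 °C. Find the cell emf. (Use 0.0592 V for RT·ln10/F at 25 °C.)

0.22 V

Both half-cells are Ag⁺/Ag, so E°_cell = 0. The concentrated side is the cathode; the cell reaction moves Ag⁺ from high to low concentration with n = 1.
Q = [Ag⁺]_dilute/[Ag⁺]_conc = 2.99 × 10^-4/1.51 = 1.98 × 10^-4.
E = 0 − (0.0592/1) log Q = −(0.0592/1)(-3.703) = 0.2192 V.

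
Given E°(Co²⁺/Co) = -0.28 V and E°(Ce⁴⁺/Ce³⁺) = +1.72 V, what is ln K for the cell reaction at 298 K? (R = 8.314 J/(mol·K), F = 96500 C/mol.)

E°_cell = +1.72 − (-0.28) = 2.00 V, with n = 2 electrons transferred.
At equilibrium E = 0, so the Nernst equation gives ln K = nFE°/RT = (2)(96500)(2.00)/((8.314)(298)) = 155.80.

ln K = 155.8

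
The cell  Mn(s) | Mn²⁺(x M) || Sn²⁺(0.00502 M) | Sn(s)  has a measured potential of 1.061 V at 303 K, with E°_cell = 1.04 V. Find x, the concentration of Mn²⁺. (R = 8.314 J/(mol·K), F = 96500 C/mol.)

From the Nernst equation, ln Q = nF(E° − E)/RT = 2×96500×(1.04 − 1.061)/(8.314×303) = -1.609, so Q = 0.200.
With Q = [Mn²⁺]/[Sn²⁺] and the known concentrations, [Mn²⁺] in the numerator gives [Mn²⁺] = 0.001 M.

0.001 M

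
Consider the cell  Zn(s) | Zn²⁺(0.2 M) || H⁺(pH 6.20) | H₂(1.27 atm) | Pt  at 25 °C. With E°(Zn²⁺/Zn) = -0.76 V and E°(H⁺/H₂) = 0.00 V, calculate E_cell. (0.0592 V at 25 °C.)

0.41 V

The hydrogen couple is the cathode, so E°_cell = 0.76 V; n = 2.
[H⁺] = 10^(−6.20) = 6.3 × 10^-7 M, and Q = [Zn²⁺]·P(H₂) / [H⁺]^2 = 6.38 × 10^11.
E = E° − (0.0592/2) log Q = 0.76 − (0.0592/2)(11.805) = 0.411 V.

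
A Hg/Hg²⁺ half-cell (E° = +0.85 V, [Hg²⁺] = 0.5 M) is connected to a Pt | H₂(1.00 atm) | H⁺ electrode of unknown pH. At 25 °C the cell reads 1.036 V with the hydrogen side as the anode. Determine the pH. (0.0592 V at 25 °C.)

pH = 3.29

E°_cell = 0.85 V and n = 2.
log Q = n(E° − E)/0.0592 = 2×(0.85 − 1.036)/0.0592 = -6.284.
With Q = [H⁺]^2 / ([Hg²⁺]·P(H₂)), solving for [H⁺] gives log[H⁺] = -3.292, so pH = 3.29.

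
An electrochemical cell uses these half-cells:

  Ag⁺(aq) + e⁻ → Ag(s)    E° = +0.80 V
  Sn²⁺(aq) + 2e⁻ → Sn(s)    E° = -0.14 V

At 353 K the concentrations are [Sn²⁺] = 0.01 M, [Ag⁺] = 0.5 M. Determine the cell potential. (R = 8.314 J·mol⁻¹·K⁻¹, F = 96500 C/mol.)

0.989 V

The Ag⁺/Ag couple has the higher reduction potential and acts as the cathode, so E°_cell = +0.80 − (-0.14) = 0.94 V.
Balancing electrons gives n = 2; the reaction quotient is Q = [Sn²⁺]/[Ag⁺]^2 = 0.0400.
E = E° − (RT/nF) ln Q = 0.94 − (8.314×353)/(2×96500) × (-3.219) = 0.940 + 0.049 = 0.989 V.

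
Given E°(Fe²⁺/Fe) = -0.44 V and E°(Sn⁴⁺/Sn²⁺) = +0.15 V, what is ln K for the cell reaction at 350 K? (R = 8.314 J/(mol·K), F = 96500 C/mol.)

ln K = 39.1

E°_cell = +0.15 − (-0.44) = 0.59 V, with n = 2 electrons transferred.
At equilibrium E = 0, so the Nernst equation gives ln K = nFE°/RT = (2)(96500)(0.59)/((8.314)(350)) = 39.13.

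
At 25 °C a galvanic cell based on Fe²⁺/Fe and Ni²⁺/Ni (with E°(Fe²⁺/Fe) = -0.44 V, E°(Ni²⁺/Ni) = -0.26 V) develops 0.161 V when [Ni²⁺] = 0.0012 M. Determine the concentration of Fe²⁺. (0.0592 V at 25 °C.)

From the Nernst equation, log Q = n(E° − E)/0.0592 = 2(0.18 − 0.161)/0.0592 = 0.642, so Q = 4.38.
With Q = [Fe²⁺]/[Ni²⁺] and the known concentrations, [Fe²⁺] in the numerator gives [Fe²⁺] = 0.0053 M.

0.0053 M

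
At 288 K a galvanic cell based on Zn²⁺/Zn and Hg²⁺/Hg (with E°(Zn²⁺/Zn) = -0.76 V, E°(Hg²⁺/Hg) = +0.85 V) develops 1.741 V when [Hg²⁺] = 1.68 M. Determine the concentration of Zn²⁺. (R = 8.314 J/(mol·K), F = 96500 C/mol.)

4.4 × 10^-5 M

From the Nernst equation, ln Q = nF(E° − E)/RT = 2×96500×(1.61 − 1.741)/(8.314×288) = -10.559, so Q = 2.6 × 10^-5.
With Q = [Zn²⁺]/[Hg²⁺] and the known concentrations, [Zn²⁺] in the numerator gives [Zn²⁺] = 4.4 × 10^-5 M.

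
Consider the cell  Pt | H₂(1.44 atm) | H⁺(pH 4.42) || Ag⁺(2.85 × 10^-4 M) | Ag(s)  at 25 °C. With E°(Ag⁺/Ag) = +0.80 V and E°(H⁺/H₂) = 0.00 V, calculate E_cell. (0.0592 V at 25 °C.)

0.86 V

The Ag⁺/Ag couple is the cathode, so E°_cell = 0.80 V; n = 2.
[H⁺] = 10^(−4.42) = 3.8 × 10^-5 M, and Q = [H⁺]^2 / ([Ag⁺]^2·P(H₂)) = 0.0124.
E = E° − (0.0592/2) log Q = 0.80 − (0.0592/2)(-1.908) = 0.856 V.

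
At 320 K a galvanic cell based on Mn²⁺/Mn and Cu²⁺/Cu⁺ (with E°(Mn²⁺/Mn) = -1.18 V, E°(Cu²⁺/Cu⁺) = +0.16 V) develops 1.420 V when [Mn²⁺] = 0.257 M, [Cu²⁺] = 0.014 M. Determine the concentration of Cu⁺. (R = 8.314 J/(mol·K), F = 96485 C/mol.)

0.0015 M

From the Nernst equation, ln Q = nF(E° − E)/RT = 2×96485×(1.34 − 1.420)/(8.314×320) = -5.803, so Q = 0.00302.
With Q = [Mn²⁺]·[Cu⁺]^2/[Cu²⁺]^2 and the known concentrations, [Cu⁺]^2 in the numerator gives [Cu⁺] = 0.0015 M.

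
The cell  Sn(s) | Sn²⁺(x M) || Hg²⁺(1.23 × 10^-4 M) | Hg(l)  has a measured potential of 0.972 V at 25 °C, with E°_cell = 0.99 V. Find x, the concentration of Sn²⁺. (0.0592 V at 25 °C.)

From the Nernst equation, log Q = n(E° − E)/0.0592 = 2(0.99 − 0.972)/0.0592 = 0.608, so Q = 4.06.
With Q = [Sn²⁺]/[Hg²⁺] and the known concentrations, [Sn²⁺] in the numerator gives [Sn²⁺] = 5 × 10^-4 M.

5 × 10^-4 M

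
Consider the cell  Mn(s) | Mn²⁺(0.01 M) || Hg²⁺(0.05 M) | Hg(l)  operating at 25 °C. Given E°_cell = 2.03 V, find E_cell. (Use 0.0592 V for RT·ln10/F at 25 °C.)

2.05 V

Balancing electrons gives n = 2; the reaction quotient is Q = [Mn²⁺]/[Hg²⁺] = 0.200.
At 25 °C, E = E° − (0.0592/n) log Q = 2.03 − (0.0592/2)(-0.699) = 2.030 + 0.021 = 2.051 V.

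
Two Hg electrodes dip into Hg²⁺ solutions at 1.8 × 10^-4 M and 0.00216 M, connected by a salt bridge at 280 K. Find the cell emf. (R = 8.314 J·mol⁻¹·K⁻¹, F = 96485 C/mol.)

Both half-cells are Hg²⁺/Hg, so E°_cell = 0. The concentrated side is the cathode; the cell reaction moves Hg²⁺ from high to low concentration with n = 2.
Q = [Hg²⁺]_dilute/[Hg²⁺]_conc = 1.8 × 10^-4/0.00216 = 0.0833.
E = 0 − (RT/nF) ln Q = −((8.314×280)/(2×96485))(-2.485) = 0.0300 V.

0.030 V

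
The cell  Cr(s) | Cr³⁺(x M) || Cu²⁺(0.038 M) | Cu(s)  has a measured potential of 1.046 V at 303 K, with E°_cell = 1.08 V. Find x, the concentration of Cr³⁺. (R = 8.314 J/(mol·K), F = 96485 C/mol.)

0.37 M

From the Nernst equation, ln Q = nF(E° − E)/RT = 6×96485×(1.08 − 1.046)/(8.314×303) = 7.813, so Q = 2470.
With Q = [Cr³⁺]^2/[Cu²⁺]^3 and the known concentrations, [Cr³⁺]^2 in the numerator gives [Cr³⁺] = 0.37 M.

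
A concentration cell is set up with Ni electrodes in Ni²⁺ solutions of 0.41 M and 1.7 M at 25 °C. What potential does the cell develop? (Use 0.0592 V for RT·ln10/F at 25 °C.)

Both half-cells are Ni²⁺/Ni, so E°_cell = 0. The concentrated side is the cathode; the cell reaction moves Ni²⁺ from high to low concentration with n = 2.
Q = [Ni²⁺]_dilute/[Ni²⁺]_conc = 0.41/1.7 = 0.241.
E = 0 − (0.0592/2) log Q = −(0.0592/2)(-0.618) = 0.0183 V.

0.018 V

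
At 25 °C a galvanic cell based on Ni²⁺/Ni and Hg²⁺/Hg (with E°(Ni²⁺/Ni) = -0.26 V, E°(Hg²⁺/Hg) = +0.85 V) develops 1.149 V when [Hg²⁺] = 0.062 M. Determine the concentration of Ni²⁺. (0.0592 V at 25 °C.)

From the Nernst equation, log Q = n(E° − E)/0.0592 = 2(1.11 − 1.149)/0.0592 = -1.318, so Q = 0.0481.
With Q = [Ni²⁺]/[Hg²⁺] and the known concentrations, [Ni²⁺] in the numerator gives [Ni²⁺] = 0.003 M.

0.003 M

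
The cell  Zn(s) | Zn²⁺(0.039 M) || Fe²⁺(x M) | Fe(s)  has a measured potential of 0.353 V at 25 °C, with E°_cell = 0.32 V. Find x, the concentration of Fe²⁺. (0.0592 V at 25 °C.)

0.51 M

From the Nernst equation, log Q = n(E° − E)/0.0592 = 2(0.32 − 0.353)/0.0592 = -1.115, so Q = 0.0768.
With Q = [Zn²⁺]/[Fe²⁺] and the known concentrations, [Fe²⁺] in the denominator gives [Fe²⁺] = 0.51 M.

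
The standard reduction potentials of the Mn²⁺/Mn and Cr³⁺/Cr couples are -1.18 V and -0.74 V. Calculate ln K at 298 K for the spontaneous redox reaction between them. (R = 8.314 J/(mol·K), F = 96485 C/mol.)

ln K = 102.8

E°_cell = -0.74 − (-1.18) = 0.44 V, with n = 6 electrons transferred.
At equilibrium E = 0, so the Nernst equation gives ln K = nFE°/RT = (6)(96485)(0.44)/((8.314)(298)) = 102.81.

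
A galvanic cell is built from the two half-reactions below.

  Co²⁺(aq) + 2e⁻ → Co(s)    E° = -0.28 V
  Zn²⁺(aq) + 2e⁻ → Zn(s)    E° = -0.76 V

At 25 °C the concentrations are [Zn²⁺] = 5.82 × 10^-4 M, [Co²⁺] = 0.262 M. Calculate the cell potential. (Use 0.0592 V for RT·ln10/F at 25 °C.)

0.559 V

The Co²⁺/Co couple has the higher reduction potential and acts as the cathode, so E°_cell = -0.28 − (-0.76) = 0.48 V.
Balancing electrons gives n = 2; the reaction quotient is Q = [Zn²⁺]/[Co²⁺] = 0.00222.
At 25 °C, E = E° − (0.0592/n) log Q = 0.48 − (0.0592/2)(-2.653) = 0.480 + 0.079 = 0.559 V.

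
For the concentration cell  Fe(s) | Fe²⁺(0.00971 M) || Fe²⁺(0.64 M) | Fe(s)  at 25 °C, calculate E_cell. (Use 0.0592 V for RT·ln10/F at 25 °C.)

0.054 V

Both half-cells are Fe²⁺/Fe, so E°_cell = 0. The concentrated side is the cathode; the cell reaction moves Fe²⁺ from high to low concentration with n = 2.
Q = [Fe²⁺]_dilute/[Fe²⁺]_conc = 0.00971/0.64 = 0.0152.
E = 0 − (0.0592/2) log Q = −(0.0592/2)(-1.819) = 0.0538 V.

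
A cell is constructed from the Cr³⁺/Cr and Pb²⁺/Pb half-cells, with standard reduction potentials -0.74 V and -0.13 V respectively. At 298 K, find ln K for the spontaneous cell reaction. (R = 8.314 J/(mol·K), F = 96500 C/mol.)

E°_cell = -0.13 − (-0.74) = 0.61 V, with n = 6 electrons transferred.
At equilibrium E = 0, so the Nernst equation gives ln K = nFE°/RT = (6)(96500)(0.61)/((8.314)(298)) = 142.55.

ln K = 142.6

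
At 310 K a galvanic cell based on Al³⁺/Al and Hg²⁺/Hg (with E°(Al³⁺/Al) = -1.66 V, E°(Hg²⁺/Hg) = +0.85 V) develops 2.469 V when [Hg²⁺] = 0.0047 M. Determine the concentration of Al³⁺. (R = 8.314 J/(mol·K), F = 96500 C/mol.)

From the Nernst equation, ln Q = nF(E° − E)/RT = 6×96500×(2.51 − 2.469)/(8.314×310) = 9.211, so Q = 1 × 10^4.
With Q = [Al³⁺]^2/[Hg²⁺]^3 and the known concentrations, [Al³⁺]^2 in the numerator gives [Al³⁺] = 0.032 M.

0.032 M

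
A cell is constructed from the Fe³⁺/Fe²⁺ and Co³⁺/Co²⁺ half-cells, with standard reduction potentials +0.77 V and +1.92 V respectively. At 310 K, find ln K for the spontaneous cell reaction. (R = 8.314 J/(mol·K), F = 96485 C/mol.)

ln K = 43.1

E°_cell = +1.92 − (+0.77) = 1.15 V, with n = 1 electron transferred.
At equilibrium E = 0, so the Nernst equation gives ln K = nFE°/RT = (1)(96485)(1.15)/((8.314)(310)) = 43.05.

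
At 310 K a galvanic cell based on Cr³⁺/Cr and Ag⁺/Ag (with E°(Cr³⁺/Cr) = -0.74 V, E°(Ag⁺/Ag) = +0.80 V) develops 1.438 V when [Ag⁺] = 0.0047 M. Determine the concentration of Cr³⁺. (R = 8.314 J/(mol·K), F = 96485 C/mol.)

0.0098 M

From the Nernst equation, ln Q = nF(E° − E)/RT = 3×96485×(1.54 − 1.438)/(8.314×310) = 11.455, so Q = 9.44 × 10^4.
With Q = [Cr³⁺]/[Ag⁺]^3 and the known concentrations, [Cr³⁺] in the numerator gives [Cr³⁺] = 0.0098 M.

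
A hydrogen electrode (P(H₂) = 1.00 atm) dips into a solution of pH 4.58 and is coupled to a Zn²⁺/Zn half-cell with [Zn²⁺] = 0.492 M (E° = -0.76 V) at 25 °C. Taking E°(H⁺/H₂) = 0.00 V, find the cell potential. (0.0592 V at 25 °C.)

0.50 V

The hydrogen couple is the cathode, so E°_cell = 0.76 V; n = 2.
[H⁺] = 10^(−4.58) = 2.6 × 10^-5 M, and Q = [Zn²⁺]·P(H₂) / [H⁺]^2 = 7.11 × 10^8.
E = E° − (0.0592/2) log Q = 0.76 − (0.0592/2)(8.852) = 0.498 V.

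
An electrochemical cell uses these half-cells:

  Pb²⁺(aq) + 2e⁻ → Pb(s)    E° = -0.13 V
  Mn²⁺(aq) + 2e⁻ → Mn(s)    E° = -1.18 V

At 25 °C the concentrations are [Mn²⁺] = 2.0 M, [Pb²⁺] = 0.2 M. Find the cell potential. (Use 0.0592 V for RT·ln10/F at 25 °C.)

1.02 V

The Pb²⁺/Pb couple has the higher reduction potential and acts as the cathode, so E°_cell = -0.13 − (-1.18) = 1.05 V.
Balancing electrons gives n = 2; the reaction quotient is Q = [Mn²⁺]/[Pb²⁺] = 10.0.
At 25 °C, E = E° − (0.0592/n) log Q = 1.05 − (0.0592/2)(1.000) = 1.050 − 0.030 = 1.020 V.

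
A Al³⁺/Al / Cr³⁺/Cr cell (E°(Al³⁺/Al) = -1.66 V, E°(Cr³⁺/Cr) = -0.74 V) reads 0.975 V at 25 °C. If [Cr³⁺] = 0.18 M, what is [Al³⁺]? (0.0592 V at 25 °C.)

2.9 × 10^-4 M

From the Nernst equation, log Q = n(E° − E)/0.0592 = 3(0.92 − 0.975)/0.0592 = -2.787, so Q = 0.00163.
With Q = [Al³⁺]/[Cr³⁺] and the known concentrations, [Al³⁺] in the numerator gives [Al³⁺] = 2.9 × 10^-4 M.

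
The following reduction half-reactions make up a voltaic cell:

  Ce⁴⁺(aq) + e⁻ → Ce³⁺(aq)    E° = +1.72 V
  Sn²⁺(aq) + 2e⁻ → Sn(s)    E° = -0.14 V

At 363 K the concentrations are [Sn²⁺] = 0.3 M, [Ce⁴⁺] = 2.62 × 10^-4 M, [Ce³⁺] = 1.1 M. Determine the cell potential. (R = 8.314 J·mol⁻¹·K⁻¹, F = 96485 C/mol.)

1.62 V

The Ce⁴⁺/Ce³⁺ couple has the higher reduction potential and acts as the cathode, so E°_cell = +1.72 − (-0.14) = 1.86 V.
Balancing electrons gives n = 2; the reaction quotient is Q = [Sn²⁺]·[Ce³⁺]^2/[Ce⁴⁺]^2 = 5.29 × 10^6.
E = E° − (RT/nF) ln Q = 1.86 − (8.314×363)/(2×96485) × (15.481) = 1.860 − 0.242 = 1.618 V.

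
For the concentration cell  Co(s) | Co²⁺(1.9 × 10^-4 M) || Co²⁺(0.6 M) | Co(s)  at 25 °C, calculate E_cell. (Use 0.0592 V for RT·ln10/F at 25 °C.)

0.10 V

Both half-cells are Co²⁺/Co, so E°_cell = 0. The concentrated side is the cathode; the cell reaction moves Co²⁺ from high to low concentration with n = 2.
Q = [Co²⁺]_dilute/[Co²⁺]_conc = 1.9 × 10^-4/0.6 = 3.17 × 10^-4.
E = 0 − (0.0592/2) log Q = −(0.0592/2)(-3.499) = 0.1036 V.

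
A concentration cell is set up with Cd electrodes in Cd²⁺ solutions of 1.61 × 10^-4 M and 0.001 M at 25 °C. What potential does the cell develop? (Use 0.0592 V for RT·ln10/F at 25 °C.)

0.023 V

Both half-cells are Cd²⁺/Cd, so E°_cell = 0. The concentrated side is the cathode; the cell reaction moves Cd²⁺ from high to low concentration with n = 2.
Q = [Cd²⁺]_dilute/[Cd²⁺]_conc = 1.61 × 10^-4/0.001 = 0.161.
E = 0 − (0.0592/2) log Q = −(0.0592/2)(-0.793) = 0.0235 V.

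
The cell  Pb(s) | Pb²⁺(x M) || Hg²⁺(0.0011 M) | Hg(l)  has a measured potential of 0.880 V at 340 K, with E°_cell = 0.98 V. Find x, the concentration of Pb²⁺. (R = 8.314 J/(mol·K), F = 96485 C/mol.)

From the Nernst equation, ln Q = nF(E° − E)/RT = 2×96485×(0.98 − 0.880)/(8.314×340) = 6.827, so Q = 922.
With Q = [Pb²⁺]/[Hg²⁺] and the known concentrations, [Pb²⁺] in the numerator gives [Pb²⁺] = 1.0 M.

1.0 M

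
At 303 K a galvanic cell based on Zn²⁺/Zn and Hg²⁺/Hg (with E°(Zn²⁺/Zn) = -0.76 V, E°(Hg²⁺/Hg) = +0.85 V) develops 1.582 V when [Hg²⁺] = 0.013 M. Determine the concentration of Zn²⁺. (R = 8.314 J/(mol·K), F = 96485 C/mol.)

From the Nernst equation, ln Q = nF(E° − E)/RT = 2×96485×(1.61 − 1.582)/(8.314×303) = 2.145, so Q = 8.54.
With Q = [Zn²⁺]/[Hg²⁺] and the known concentrations, [Zn²⁺] in the numerator gives [Zn²⁺] = 0.11 M.

0.11 M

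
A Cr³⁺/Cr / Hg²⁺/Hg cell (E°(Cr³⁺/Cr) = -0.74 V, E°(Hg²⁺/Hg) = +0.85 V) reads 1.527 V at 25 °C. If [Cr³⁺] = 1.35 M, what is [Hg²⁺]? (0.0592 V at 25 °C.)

0.0091 M

From the Nernst equation, log Q = n(E° − E)/0.0592 = 6(1.59 − 1.527)/0.0592 = 6.385, so Q = 2.43 × 10^6.
With Q = [Cr³⁺]^2/[Hg²⁺]^3 and the known concentrations, [Hg²⁺]^3 in the denominator gives [Hg²⁺] = 0.0091 M.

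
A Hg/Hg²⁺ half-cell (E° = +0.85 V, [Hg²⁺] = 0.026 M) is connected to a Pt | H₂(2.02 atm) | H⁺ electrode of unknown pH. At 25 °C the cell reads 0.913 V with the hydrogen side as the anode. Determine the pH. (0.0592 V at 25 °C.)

E°_cell = 0.85 V and n = 2.
log Q = n(E° − E)/0.0592 = 2×(0.85 − 0.913)/0.0592 = -2.128.
With Q = [H⁺]^2 / ([Hg²⁺]·P(H₂)), solving for [H⁺] gives log[H⁺] = -1.704, so pH = 1.70.

pH = 1.70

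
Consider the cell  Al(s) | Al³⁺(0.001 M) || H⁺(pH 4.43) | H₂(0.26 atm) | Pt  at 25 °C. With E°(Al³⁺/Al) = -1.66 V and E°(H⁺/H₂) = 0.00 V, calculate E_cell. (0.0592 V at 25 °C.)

1.47 V

The hydrogen couple is the cathode, so E°_cell = 1.66 V; n = 6.
[H⁺] = 10^(−4.43) = 3.7 × 10^-5 M, and Q = [Al³⁺]^2·P(H₂)^3 / [H⁺]^6 = 6.68 × 10^18.
E = E° − (0.0592/6) log Q = 1.66 − (0.0592/6)(18.825) = 1.474 V.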